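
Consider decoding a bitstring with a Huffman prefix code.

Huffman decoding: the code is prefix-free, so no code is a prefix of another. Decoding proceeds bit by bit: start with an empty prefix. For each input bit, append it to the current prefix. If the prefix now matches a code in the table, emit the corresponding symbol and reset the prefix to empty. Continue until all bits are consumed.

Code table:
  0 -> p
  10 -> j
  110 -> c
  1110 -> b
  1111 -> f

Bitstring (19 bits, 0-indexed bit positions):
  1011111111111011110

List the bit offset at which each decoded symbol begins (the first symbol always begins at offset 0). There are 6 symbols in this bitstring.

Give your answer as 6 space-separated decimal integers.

Answer: 0 2 6 10 14 18

Derivation:
Bit 0: prefix='1' (no match yet)
Bit 1: prefix='10' -> emit 'j', reset
Bit 2: prefix='1' (no match yet)
Bit 3: prefix='11' (no match yet)
Bit 4: prefix='111' (no match yet)
Bit 5: prefix='1111' -> emit 'f', reset
Bit 6: prefix='1' (no match yet)
Bit 7: prefix='11' (no match yet)
Bit 8: prefix='111' (no match yet)
Bit 9: prefix='1111' -> emit 'f', reset
Bit 10: prefix='1' (no match yet)
Bit 11: prefix='11' (no match yet)
Bit 12: prefix='111' (no match yet)
Bit 13: prefix='1110' -> emit 'b', reset
Bit 14: prefix='1' (no match yet)
Bit 15: prefix='11' (no match yet)
Bit 16: prefix='111' (no match yet)
Bit 17: prefix='1111' -> emit 'f', reset
Bit 18: prefix='0' -> emit 'p', reset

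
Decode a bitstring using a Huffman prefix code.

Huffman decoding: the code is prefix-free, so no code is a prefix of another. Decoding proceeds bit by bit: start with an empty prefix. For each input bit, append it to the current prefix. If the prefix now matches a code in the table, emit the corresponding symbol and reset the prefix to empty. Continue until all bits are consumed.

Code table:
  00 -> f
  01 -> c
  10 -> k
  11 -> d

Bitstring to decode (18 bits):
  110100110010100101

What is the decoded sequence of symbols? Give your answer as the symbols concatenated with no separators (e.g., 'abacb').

Bit 0: prefix='1' (no match yet)
Bit 1: prefix='11' -> emit 'd', reset
Bit 2: prefix='0' (no match yet)
Bit 3: prefix='01' -> emit 'c', reset
Bit 4: prefix='0' (no match yet)
Bit 5: prefix='00' -> emit 'f', reset
Bit 6: prefix='1' (no match yet)
Bit 7: prefix='11' -> emit 'd', reset
Bit 8: prefix='0' (no match yet)
Bit 9: prefix='00' -> emit 'f', reset
Bit 10: prefix='1' (no match yet)
Bit 11: prefix='10' -> emit 'k', reset
Bit 12: prefix='1' (no match yet)
Bit 13: prefix='10' -> emit 'k', reset
Bit 14: prefix='0' (no match yet)
Bit 15: prefix='01' -> emit 'c', reset
Bit 16: prefix='0' (no match yet)
Bit 17: prefix='01' -> emit 'c', reset

Answer: dcfdfkkcc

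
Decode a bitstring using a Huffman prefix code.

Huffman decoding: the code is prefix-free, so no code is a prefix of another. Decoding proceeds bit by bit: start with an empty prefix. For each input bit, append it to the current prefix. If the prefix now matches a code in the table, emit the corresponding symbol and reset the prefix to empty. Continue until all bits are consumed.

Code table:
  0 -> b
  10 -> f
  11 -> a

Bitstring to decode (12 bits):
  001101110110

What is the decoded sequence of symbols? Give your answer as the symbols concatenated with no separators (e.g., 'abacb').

Bit 0: prefix='0' -> emit 'b', reset
Bit 1: prefix='0' -> emit 'b', reset
Bit 2: prefix='1' (no match yet)
Bit 3: prefix='11' -> emit 'a', reset
Bit 4: prefix='0' -> emit 'b', reset
Bit 5: prefix='1' (no match yet)
Bit 6: prefix='11' -> emit 'a', reset
Bit 7: prefix='1' (no match yet)
Bit 8: prefix='10' -> emit 'f', reset
Bit 9: prefix='1' (no match yet)
Bit 10: prefix='11' -> emit 'a', reset
Bit 11: prefix='0' -> emit 'b', reset

Answer: bbabafab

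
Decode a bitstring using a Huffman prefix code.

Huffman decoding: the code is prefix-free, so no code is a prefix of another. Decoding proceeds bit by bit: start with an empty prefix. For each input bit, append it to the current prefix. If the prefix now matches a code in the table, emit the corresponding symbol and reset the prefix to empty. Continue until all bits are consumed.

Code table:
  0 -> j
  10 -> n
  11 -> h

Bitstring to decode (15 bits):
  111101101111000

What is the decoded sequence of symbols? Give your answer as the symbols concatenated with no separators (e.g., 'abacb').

Answer: hhjhjhhjjj

Derivation:
Bit 0: prefix='1' (no match yet)
Bit 1: prefix='11' -> emit 'h', reset
Bit 2: prefix='1' (no match yet)
Bit 3: prefix='11' -> emit 'h', reset
Bit 4: prefix='0' -> emit 'j', reset
Bit 5: prefix='1' (no match yet)
Bit 6: prefix='11' -> emit 'h', reset
Bit 7: prefix='0' -> emit 'j', reset
Bit 8: prefix='1' (no match yet)
Bit 9: prefix='11' -> emit 'h', reset
Bit 10: prefix='1' (no match yet)
Bit 11: prefix='11' -> emit 'h', reset
Bit 12: prefix='0' -> emit 'j', reset
Bit 13: prefix='0' -> emit 'j', reset
Bit 14: prefix='0' -> emit 'j', reset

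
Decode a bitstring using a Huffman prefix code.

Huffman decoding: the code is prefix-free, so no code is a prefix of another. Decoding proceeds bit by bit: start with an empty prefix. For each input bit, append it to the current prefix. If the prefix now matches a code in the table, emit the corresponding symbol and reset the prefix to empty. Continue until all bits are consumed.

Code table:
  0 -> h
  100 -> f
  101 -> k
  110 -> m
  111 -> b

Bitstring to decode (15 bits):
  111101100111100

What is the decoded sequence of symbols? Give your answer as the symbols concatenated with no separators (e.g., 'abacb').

Bit 0: prefix='1' (no match yet)
Bit 1: prefix='11' (no match yet)
Bit 2: prefix='111' -> emit 'b', reset
Bit 3: prefix='1' (no match yet)
Bit 4: prefix='10' (no match yet)
Bit 5: prefix='101' -> emit 'k', reset
Bit 6: prefix='1' (no match yet)
Bit 7: prefix='10' (no match yet)
Bit 8: prefix='100' -> emit 'f', reset
Bit 9: prefix='1' (no match yet)
Bit 10: prefix='11' (no match yet)
Bit 11: prefix='111' -> emit 'b', reset
Bit 12: prefix='1' (no match yet)
Bit 13: prefix='10' (no match yet)
Bit 14: prefix='100' -> emit 'f', reset

Answer: bkfbf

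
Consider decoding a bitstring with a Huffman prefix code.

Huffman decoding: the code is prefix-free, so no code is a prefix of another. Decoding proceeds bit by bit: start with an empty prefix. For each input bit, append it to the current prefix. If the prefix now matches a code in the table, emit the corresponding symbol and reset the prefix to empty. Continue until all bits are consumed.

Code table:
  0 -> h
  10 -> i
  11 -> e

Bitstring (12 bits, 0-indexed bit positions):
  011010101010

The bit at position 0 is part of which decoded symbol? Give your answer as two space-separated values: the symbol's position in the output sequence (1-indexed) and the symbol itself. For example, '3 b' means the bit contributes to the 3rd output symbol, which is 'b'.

Bit 0: prefix='0' -> emit 'h', reset
Bit 1: prefix='1' (no match yet)
Bit 2: prefix='11' -> emit 'e', reset
Bit 3: prefix='0' -> emit 'h', reset
Bit 4: prefix='1' (no match yet)

Answer: 1 h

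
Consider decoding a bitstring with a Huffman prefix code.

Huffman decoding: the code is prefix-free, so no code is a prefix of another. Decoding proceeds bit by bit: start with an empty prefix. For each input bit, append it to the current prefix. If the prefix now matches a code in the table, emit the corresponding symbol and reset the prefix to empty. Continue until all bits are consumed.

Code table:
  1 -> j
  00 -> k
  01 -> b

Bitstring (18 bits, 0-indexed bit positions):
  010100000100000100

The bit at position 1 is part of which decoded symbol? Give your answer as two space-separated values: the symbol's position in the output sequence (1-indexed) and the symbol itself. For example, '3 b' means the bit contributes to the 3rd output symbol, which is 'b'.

Answer: 1 b

Derivation:
Bit 0: prefix='0' (no match yet)
Bit 1: prefix='01' -> emit 'b', reset
Bit 2: prefix='0' (no match yet)
Bit 3: prefix='01' -> emit 'b', reset
Bit 4: prefix='0' (no match yet)
Bit 5: prefix='00' -> emit 'k', reset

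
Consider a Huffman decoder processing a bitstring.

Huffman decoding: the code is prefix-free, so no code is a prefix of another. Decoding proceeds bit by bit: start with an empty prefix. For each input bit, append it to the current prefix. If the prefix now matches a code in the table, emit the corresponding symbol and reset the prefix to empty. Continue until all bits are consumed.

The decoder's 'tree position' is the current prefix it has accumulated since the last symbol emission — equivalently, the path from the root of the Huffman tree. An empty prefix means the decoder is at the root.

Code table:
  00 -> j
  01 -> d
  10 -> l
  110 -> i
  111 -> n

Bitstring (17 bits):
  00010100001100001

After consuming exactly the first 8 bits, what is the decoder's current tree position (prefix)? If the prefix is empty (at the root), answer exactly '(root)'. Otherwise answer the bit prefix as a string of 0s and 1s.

Answer: (root)

Derivation:
Bit 0: prefix='0' (no match yet)
Bit 1: prefix='00' -> emit 'j', reset
Bit 2: prefix='0' (no match yet)
Bit 3: prefix='01' -> emit 'd', reset
Bit 4: prefix='0' (no match yet)
Bit 5: prefix='01' -> emit 'd', reset
Bit 6: prefix='0' (no match yet)
Bit 7: prefix='00' -> emit 'j', reset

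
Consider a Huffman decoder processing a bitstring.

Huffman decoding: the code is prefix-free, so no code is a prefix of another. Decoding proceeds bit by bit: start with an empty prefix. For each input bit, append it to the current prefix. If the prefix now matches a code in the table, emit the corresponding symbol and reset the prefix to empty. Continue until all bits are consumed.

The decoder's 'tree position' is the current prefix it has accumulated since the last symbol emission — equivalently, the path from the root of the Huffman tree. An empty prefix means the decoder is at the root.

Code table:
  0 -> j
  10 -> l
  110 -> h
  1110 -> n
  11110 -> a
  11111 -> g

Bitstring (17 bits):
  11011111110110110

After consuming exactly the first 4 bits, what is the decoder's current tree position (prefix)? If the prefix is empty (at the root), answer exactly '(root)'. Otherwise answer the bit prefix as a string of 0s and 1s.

Bit 0: prefix='1' (no match yet)
Bit 1: prefix='11' (no match yet)
Bit 2: prefix='110' -> emit 'h', reset
Bit 3: prefix='1' (no match yet)

Answer: 1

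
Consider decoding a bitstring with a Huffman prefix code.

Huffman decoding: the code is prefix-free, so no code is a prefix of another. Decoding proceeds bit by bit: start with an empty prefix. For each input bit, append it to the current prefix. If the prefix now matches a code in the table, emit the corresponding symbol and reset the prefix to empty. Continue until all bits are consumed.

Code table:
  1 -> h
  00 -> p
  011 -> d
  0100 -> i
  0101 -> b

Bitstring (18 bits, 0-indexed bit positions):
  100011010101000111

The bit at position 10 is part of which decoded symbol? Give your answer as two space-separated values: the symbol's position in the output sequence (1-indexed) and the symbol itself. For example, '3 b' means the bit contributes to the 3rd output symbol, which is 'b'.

Answer: 5 i

Derivation:
Bit 0: prefix='1' -> emit 'h', reset
Bit 1: prefix='0' (no match yet)
Bit 2: prefix='00' -> emit 'p', reset
Bit 3: prefix='0' (no match yet)
Bit 4: prefix='01' (no match yet)
Bit 5: prefix='011' -> emit 'd', reset
Bit 6: prefix='0' (no match yet)
Bit 7: prefix='01' (no match yet)
Bit 8: prefix='010' (no match yet)
Bit 9: prefix='0101' -> emit 'b', reset
Bit 10: prefix='0' (no match yet)
Bit 11: prefix='01' (no match yet)
Bit 12: prefix='010' (no match yet)
Bit 13: prefix='0100' -> emit 'i', reset
Bit 14: prefix='0' (no match yet)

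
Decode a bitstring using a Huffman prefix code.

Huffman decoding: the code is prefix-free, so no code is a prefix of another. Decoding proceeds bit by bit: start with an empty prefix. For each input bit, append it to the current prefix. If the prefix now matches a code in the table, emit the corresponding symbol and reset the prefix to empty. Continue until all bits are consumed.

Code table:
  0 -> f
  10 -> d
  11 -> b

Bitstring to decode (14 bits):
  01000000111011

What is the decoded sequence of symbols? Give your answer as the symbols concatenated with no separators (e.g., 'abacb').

Answer: fdfffffbdb

Derivation:
Bit 0: prefix='0' -> emit 'f', reset
Bit 1: prefix='1' (no match yet)
Bit 2: prefix='10' -> emit 'd', reset
Bit 3: prefix='0' -> emit 'f', reset
Bit 4: prefix='0' -> emit 'f', reset
Bit 5: prefix='0' -> emit 'f', reset
Bit 6: prefix='0' -> emit 'f', reset
Bit 7: prefix='0' -> emit 'f', reset
Bit 8: prefix='1' (no match yet)
Bit 9: prefix='11' -> emit 'b', reset
Bit 10: prefix='1' (no match yet)
Bit 11: prefix='10' -> emit 'd', reset
Bit 12: prefix='1' (no match yet)
Bit 13: prefix='11' -> emit 'b', reset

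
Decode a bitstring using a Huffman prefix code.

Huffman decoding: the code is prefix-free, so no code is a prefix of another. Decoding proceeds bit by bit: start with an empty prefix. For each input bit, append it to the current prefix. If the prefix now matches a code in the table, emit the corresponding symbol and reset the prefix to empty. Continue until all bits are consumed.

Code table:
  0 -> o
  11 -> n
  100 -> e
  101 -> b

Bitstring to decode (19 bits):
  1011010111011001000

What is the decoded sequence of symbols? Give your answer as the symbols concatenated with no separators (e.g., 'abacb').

Bit 0: prefix='1' (no match yet)
Bit 1: prefix='10' (no match yet)
Bit 2: prefix='101' -> emit 'b', reset
Bit 3: prefix='1' (no match yet)
Bit 4: prefix='10' (no match yet)
Bit 5: prefix='101' -> emit 'b', reset
Bit 6: prefix='0' -> emit 'o', reset
Bit 7: prefix='1' (no match yet)
Bit 8: prefix='11' -> emit 'n', reset
Bit 9: prefix='1' (no match yet)
Bit 10: prefix='10' (no match yet)
Bit 11: prefix='101' -> emit 'b', reset
Bit 12: prefix='1' (no match yet)
Bit 13: prefix='10' (no match yet)
Bit 14: prefix='100' -> emit 'e', reset
Bit 15: prefix='1' (no match yet)
Bit 16: prefix='10' (no match yet)
Bit 17: prefix='100' -> emit 'e', reset
Bit 18: prefix='0' -> emit 'o', reset

Answer: bbonbeeo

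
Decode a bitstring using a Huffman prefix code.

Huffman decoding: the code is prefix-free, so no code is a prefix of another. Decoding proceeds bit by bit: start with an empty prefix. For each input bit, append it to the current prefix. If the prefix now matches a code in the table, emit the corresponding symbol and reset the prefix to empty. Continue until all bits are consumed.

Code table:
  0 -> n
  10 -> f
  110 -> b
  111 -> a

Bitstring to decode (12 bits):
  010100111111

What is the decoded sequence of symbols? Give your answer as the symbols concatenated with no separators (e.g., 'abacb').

Bit 0: prefix='0' -> emit 'n', reset
Bit 1: prefix='1' (no match yet)
Bit 2: prefix='10' -> emit 'f', reset
Bit 3: prefix='1' (no match yet)
Bit 4: prefix='10' -> emit 'f', reset
Bit 5: prefix='0' -> emit 'n', reset
Bit 6: prefix='1' (no match yet)
Bit 7: prefix='11' (no match yet)
Bit 8: prefix='111' -> emit 'a', reset
Bit 9: prefix='1' (no match yet)
Bit 10: prefix='11' (no match yet)
Bit 11: prefix='111' -> emit 'a', reset

Answer: nffnaa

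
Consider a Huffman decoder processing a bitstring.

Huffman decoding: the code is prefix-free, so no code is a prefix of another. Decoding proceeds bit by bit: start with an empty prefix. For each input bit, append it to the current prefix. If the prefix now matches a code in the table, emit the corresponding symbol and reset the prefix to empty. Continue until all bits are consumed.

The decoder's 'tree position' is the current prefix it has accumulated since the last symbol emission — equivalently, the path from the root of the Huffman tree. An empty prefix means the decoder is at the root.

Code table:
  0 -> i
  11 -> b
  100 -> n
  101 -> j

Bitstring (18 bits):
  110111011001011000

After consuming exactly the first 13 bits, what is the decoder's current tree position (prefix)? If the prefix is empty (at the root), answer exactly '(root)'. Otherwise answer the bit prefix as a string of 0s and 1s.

Bit 0: prefix='1' (no match yet)
Bit 1: prefix='11' -> emit 'b', reset
Bit 2: prefix='0' -> emit 'i', reset
Bit 3: prefix='1' (no match yet)
Bit 4: prefix='11' -> emit 'b', reset
Bit 5: prefix='1' (no match yet)
Bit 6: prefix='10' (no match yet)
Bit 7: prefix='101' -> emit 'j', reset
Bit 8: prefix='1' (no match yet)
Bit 9: prefix='10' (no match yet)
Bit 10: prefix='100' -> emit 'n', reset
Bit 11: prefix='1' (no match yet)
Bit 12: prefix='10' (no match yet)

Answer: 10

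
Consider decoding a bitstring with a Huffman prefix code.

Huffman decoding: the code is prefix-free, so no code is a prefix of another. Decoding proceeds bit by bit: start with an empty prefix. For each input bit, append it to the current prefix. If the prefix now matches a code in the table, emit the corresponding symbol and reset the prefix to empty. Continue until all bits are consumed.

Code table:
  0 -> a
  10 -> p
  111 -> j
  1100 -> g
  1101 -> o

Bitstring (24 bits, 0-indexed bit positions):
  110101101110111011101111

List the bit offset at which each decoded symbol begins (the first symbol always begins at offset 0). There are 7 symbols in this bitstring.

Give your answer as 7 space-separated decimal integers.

Bit 0: prefix='1' (no match yet)
Bit 1: prefix='11' (no match yet)
Bit 2: prefix='110' (no match yet)
Bit 3: prefix='1101' -> emit 'o', reset
Bit 4: prefix='0' -> emit 'a', reset
Bit 5: prefix='1' (no match yet)
Bit 6: prefix='11' (no match yet)
Bit 7: prefix='110' (no match yet)
Bit 8: prefix='1101' -> emit 'o', reset
Bit 9: prefix='1' (no match yet)
Bit 10: prefix='11' (no match yet)
Bit 11: prefix='110' (no match yet)
Bit 12: prefix='1101' -> emit 'o', reset
Bit 13: prefix='1' (no match yet)
Bit 14: prefix='11' (no match yet)
Bit 15: prefix='110' (no match yet)
Bit 16: prefix='1101' -> emit 'o', reset
Bit 17: prefix='1' (no match yet)
Bit 18: prefix='11' (no match yet)
Bit 19: prefix='110' (no match yet)
Bit 20: prefix='1101' -> emit 'o', reset
Bit 21: prefix='1' (no match yet)
Bit 22: prefix='11' (no match yet)
Bit 23: prefix='111' -> emit 'j', reset

Answer: 0 4 5 9 13 17 21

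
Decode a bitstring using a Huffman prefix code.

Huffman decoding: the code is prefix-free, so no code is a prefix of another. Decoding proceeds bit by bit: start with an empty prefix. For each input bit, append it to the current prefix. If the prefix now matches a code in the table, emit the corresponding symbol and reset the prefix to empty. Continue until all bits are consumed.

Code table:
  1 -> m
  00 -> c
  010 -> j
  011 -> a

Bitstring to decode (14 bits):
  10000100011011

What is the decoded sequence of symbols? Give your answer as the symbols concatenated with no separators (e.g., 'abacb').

Bit 0: prefix='1' -> emit 'm', reset
Bit 1: prefix='0' (no match yet)
Bit 2: prefix='00' -> emit 'c', reset
Bit 3: prefix='0' (no match yet)
Bit 4: prefix='00' -> emit 'c', reset
Bit 5: prefix='1' -> emit 'm', reset
Bit 6: prefix='0' (no match yet)
Bit 7: prefix='00' -> emit 'c', reset
Bit 8: prefix='0' (no match yet)
Bit 9: prefix='01' (no match yet)
Bit 10: prefix='011' -> emit 'a', reset
Bit 11: prefix='0' (no match yet)
Bit 12: prefix='01' (no match yet)
Bit 13: prefix='011' -> emit 'a', reset

Answer: mccmcaa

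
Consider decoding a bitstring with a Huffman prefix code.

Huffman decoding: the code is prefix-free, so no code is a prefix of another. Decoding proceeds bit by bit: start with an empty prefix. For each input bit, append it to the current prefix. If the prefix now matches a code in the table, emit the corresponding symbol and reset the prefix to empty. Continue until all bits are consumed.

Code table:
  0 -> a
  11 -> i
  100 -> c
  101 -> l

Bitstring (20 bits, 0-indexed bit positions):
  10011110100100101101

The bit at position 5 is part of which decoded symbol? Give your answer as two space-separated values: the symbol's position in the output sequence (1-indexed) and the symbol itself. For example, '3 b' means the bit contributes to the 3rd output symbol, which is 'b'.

Bit 0: prefix='1' (no match yet)
Bit 1: prefix='10' (no match yet)
Bit 2: prefix='100' -> emit 'c', reset
Bit 3: prefix='1' (no match yet)
Bit 4: prefix='11' -> emit 'i', reset
Bit 5: prefix='1' (no match yet)
Bit 6: prefix='11' -> emit 'i', reset
Bit 7: prefix='0' -> emit 'a', reset
Bit 8: prefix='1' (no match yet)
Bit 9: prefix='10' (no match yet)

Answer: 3 i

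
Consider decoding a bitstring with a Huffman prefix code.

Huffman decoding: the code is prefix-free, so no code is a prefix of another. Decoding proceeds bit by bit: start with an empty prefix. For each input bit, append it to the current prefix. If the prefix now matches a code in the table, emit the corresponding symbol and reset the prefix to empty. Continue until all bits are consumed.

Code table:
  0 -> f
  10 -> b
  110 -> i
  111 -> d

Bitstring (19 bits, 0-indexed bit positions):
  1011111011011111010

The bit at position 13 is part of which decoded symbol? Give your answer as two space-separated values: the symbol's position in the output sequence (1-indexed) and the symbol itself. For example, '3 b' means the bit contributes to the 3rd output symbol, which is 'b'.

Answer: 5 d

Derivation:
Bit 0: prefix='1' (no match yet)
Bit 1: prefix='10' -> emit 'b', reset
Bit 2: prefix='1' (no match yet)
Bit 3: prefix='11' (no match yet)
Bit 4: prefix='111' -> emit 'd', reset
Bit 5: prefix='1' (no match yet)
Bit 6: prefix='11' (no match yet)
Bit 7: prefix='110' -> emit 'i', reset
Bit 8: prefix='1' (no match yet)
Bit 9: prefix='11' (no match yet)
Bit 10: prefix='110' -> emit 'i', reset
Bit 11: prefix='1' (no match yet)
Bit 12: prefix='11' (no match yet)
Bit 13: prefix='111' -> emit 'd', reset
Bit 14: prefix='1' (no match yet)
Bit 15: prefix='11' (no match yet)
Bit 16: prefix='110' -> emit 'i', reset
Bit 17: prefix='1' (no match yet)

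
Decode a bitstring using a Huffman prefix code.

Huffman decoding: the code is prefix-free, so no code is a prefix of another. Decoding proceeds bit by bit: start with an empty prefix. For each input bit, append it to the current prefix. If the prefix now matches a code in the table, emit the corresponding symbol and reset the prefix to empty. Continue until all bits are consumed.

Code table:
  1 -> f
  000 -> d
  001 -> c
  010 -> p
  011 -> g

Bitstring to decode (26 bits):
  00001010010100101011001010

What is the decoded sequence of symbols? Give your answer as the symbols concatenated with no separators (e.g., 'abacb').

Answer: dpfcppfgcp

Derivation:
Bit 0: prefix='0' (no match yet)
Bit 1: prefix='00' (no match yet)
Bit 2: prefix='000' -> emit 'd', reset
Bit 3: prefix='0' (no match yet)
Bit 4: prefix='01' (no match yet)
Bit 5: prefix='010' -> emit 'p', reset
Bit 6: prefix='1' -> emit 'f', reset
Bit 7: prefix='0' (no match yet)
Bit 8: prefix='00' (no match yet)
Bit 9: prefix='001' -> emit 'c', reset
Bit 10: prefix='0' (no match yet)
Bit 11: prefix='01' (no match yet)
Bit 12: prefix='010' -> emit 'p', reset
Bit 13: prefix='0' (no match yet)
Bit 14: prefix='01' (no match yet)
Bit 15: prefix='010' -> emit 'p', reset
Bit 16: prefix='1' -> emit 'f', reset
Bit 17: prefix='0' (no match yet)
Bit 18: prefix='01' (no match yet)
Bit 19: prefix='011' -> emit 'g', reset
Bit 20: prefix='0' (no match yet)
Bit 21: prefix='00' (no match yet)
Bit 22: prefix='001' -> emit 'c', reset
Bit 23: prefix='0' (no match yet)
Bit 24: prefix='01' (no match yet)
Bit 25: prefix='010' -> emit 'p', reset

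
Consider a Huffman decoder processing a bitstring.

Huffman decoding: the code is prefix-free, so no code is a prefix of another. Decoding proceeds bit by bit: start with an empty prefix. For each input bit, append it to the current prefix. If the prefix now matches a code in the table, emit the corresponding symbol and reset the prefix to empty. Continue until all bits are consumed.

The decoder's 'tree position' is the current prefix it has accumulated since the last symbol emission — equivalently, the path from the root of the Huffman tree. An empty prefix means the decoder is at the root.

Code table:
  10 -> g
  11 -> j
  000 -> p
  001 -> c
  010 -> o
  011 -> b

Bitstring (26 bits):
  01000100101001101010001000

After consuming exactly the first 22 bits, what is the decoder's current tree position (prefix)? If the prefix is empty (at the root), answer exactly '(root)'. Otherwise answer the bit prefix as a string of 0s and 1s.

Bit 0: prefix='0' (no match yet)
Bit 1: prefix='01' (no match yet)
Bit 2: prefix='010' -> emit 'o', reset
Bit 3: prefix='0' (no match yet)
Bit 4: prefix='00' (no match yet)
Bit 5: prefix='001' -> emit 'c', reset
Bit 6: prefix='0' (no match yet)
Bit 7: prefix='00' (no match yet)
Bit 8: prefix='001' -> emit 'c', reset
Bit 9: prefix='0' (no match yet)
Bit 10: prefix='01' (no match yet)
Bit 11: prefix='010' -> emit 'o', reset
Bit 12: prefix='0' (no match yet)
Bit 13: prefix='01' (no match yet)
Bit 14: prefix='011' -> emit 'b', reset
Bit 15: prefix='0' (no match yet)
Bit 16: prefix='01' (no match yet)
Bit 17: prefix='010' -> emit 'o', reset
Bit 18: prefix='1' (no match yet)
Bit 19: prefix='10' -> emit 'g', reset
Bit 20: prefix='0' (no match yet)
Bit 21: prefix='00' (no match yet)

Answer: 00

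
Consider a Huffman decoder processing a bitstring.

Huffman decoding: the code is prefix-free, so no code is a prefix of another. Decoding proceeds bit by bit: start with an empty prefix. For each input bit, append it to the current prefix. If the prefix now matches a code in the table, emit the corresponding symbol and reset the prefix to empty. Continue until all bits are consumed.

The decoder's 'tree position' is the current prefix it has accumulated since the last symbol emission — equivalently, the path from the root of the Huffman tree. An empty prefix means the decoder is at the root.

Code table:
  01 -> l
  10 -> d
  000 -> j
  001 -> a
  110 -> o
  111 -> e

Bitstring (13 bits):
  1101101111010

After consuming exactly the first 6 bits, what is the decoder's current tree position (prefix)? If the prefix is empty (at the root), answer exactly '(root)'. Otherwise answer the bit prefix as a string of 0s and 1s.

Answer: (root)

Derivation:
Bit 0: prefix='1' (no match yet)
Bit 1: prefix='11' (no match yet)
Bit 2: prefix='110' -> emit 'o', reset
Bit 3: prefix='1' (no match yet)
Bit 4: prefix='11' (no match yet)
Bit 5: prefix='110' -> emit 'o', reset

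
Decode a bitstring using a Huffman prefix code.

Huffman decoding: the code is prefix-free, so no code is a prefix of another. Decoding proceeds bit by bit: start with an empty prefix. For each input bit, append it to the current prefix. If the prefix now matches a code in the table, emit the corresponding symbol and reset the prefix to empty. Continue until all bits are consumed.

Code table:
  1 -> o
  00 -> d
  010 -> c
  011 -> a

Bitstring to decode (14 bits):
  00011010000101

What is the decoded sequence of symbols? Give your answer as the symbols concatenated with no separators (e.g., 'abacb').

Bit 0: prefix='0' (no match yet)
Bit 1: prefix='00' -> emit 'd', reset
Bit 2: prefix='0' (no match yet)
Bit 3: prefix='01' (no match yet)
Bit 4: prefix='011' -> emit 'a', reset
Bit 5: prefix='0' (no match yet)
Bit 6: prefix='01' (no match yet)
Bit 7: prefix='010' -> emit 'c', reset
Bit 8: prefix='0' (no match yet)
Bit 9: prefix='00' -> emit 'd', reset
Bit 10: prefix='0' (no match yet)
Bit 11: prefix='01' (no match yet)
Bit 12: prefix='010' -> emit 'c', reset
Bit 13: prefix='1' -> emit 'o', reset

Answer: dacdco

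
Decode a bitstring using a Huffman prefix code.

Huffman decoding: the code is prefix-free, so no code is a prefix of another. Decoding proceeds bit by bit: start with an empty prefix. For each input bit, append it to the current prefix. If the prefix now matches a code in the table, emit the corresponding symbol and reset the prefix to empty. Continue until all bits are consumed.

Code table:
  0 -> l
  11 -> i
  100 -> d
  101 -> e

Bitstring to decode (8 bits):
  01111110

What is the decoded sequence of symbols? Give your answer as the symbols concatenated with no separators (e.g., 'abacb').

Bit 0: prefix='0' -> emit 'l', reset
Bit 1: prefix='1' (no match yet)
Bit 2: prefix='11' -> emit 'i', reset
Bit 3: prefix='1' (no match yet)
Bit 4: prefix='11' -> emit 'i', reset
Bit 5: prefix='1' (no match yet)
Bit 6: prefix='11' -> emit 'i', reset
Bit 7: prefix='0' -> emit 'l', reset

Answer: liiil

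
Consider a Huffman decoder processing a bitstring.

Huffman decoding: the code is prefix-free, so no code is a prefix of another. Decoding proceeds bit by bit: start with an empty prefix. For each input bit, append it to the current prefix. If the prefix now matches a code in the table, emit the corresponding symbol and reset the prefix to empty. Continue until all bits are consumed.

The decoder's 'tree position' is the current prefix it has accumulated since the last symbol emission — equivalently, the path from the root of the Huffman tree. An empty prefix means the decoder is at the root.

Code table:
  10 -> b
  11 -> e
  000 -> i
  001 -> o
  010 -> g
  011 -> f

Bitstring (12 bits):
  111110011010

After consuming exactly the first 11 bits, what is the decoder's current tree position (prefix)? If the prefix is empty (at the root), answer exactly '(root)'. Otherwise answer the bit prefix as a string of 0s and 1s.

Answer: 01

Derivation:
Bit 0: prefix='1' (no match yet)
Bit 1: prefix='11' -> emit 'e', reset
Bit 2: prefix='1' (no match yet)
Bit 3: prefix='11' -> emit 'e', reset
Bit 4: prefix='1' (no match yet)
Bit 5: prefix='10' -> emit 'b', reset
Bit 6: prefix='0' (no match yet)
Bit 7: prefix='01' (no match yet)
Bit 8: prefix='011' -> emit 'f', reset
Bit 9: prefix='0' (no match yet)
Bit 10: prefix='01' (no match yet)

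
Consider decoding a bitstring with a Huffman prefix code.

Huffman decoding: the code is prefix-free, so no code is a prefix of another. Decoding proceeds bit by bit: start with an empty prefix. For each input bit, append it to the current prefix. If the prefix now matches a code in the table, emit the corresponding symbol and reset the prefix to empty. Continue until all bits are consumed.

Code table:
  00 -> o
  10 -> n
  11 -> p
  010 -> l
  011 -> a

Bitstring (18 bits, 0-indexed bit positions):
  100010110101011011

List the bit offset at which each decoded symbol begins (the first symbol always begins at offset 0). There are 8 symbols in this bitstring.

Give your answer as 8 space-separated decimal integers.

Bit 0: prefix='1' (no match yet)
Bit 1: prefix='10' -> emit 'n', reset
Bit 2: prefix='0' (no match yet)
Bit 3: prefix='00' -> emit 'o', reset
Bit 4: prefix='1' (no match yet)
Bit 5: prefix='10' -> emit 'n', reset
Bit 6: prefix='1' (no match yet)
Bit 7: prefix='11' -> emit 'p', reset
Bit 8: prefix='0' (no match yet)
Bit 9: prefix='01' (no match yet)
Bit 10: prefix='010' -> emit 'l', reset
Bit 11: prefix='1' (no match yet)
Bit 12: prefix='10' -> emit 'n', reset
Bit 13: prefix='1' (no match yet)
Bit 14: prefix='11' -> emit 'p', reset
Bit 15: prefix='0' (no match yet)
Bit 16: prefix='01' (no match yet)
Bit 17: prefix='011' -> emit 'a', reset

Answer: 0 2 4 6 8 11 13 15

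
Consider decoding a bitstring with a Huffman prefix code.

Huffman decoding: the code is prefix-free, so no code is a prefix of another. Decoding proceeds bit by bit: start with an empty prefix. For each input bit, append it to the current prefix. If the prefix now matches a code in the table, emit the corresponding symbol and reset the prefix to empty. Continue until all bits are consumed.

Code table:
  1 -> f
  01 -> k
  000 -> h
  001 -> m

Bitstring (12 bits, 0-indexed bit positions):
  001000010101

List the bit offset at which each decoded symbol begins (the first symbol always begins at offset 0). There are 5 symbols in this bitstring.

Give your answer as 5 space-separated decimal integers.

Answer: 0 3 6 8 10

Derivation:
Bit 0: prefix='0' (no match yet)
Bit 1: prefix='00' (no match yet)
Bit 2: prefix='001' -> emit 'm', reset
Bit 3: prefix='0' (no match yet)
Bit 4: prefix='00' (no match yet)
Bit 5: prefix='000' -> emit 'h', reset
Bit 6: prefix='0' (no match yet)
Bit 7: prefix='01' -> emit 'k', reset
Bit 8: prefix='0' (no match yet)
Bit 9: prefix='01' -> emit 'k', reset
Bit 10: prefix='0' (no match yet)
Bit 11: prefix='01' -> emit 'k', reset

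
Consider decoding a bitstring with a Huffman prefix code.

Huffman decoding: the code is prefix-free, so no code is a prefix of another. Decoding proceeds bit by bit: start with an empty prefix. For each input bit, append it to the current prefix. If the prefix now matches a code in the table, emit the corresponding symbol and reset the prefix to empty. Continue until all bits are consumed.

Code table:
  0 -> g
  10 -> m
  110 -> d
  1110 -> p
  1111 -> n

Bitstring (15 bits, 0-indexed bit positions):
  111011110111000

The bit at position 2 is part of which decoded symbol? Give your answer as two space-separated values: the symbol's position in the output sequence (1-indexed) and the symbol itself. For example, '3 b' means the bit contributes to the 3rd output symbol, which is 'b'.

Bit 0: prefix='1' (no match yet)
Bit 1: prefix='11' (no match yet)
Bit 2: prefix='111' (no match yet)
Bit 3: prefix='1110' -> emit 'p', reset
Bit 4: prefix='1' (no match yet)
Bit 5: prefix='11' (no match yet)
Bit 6: prefix='111' (no match yet)

Answer: 1 p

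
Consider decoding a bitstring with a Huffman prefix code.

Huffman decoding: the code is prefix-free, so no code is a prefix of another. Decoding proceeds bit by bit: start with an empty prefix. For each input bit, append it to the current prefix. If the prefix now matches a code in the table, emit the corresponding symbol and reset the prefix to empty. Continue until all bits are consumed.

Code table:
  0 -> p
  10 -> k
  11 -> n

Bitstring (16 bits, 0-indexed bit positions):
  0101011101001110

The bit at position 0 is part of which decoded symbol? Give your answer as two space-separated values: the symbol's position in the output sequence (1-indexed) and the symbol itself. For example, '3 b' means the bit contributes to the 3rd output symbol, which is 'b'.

Bit 0: prefix='0' -> emit 'p', reset
Bit 1: prefix='1' (no match yet)
Bit 2: prefix='10' -> emit 'k', reset
Bit 3: prefix='1' (no match yet)
Bit 4: prefix='10' -> emit 'k', reset

Answer: 1 p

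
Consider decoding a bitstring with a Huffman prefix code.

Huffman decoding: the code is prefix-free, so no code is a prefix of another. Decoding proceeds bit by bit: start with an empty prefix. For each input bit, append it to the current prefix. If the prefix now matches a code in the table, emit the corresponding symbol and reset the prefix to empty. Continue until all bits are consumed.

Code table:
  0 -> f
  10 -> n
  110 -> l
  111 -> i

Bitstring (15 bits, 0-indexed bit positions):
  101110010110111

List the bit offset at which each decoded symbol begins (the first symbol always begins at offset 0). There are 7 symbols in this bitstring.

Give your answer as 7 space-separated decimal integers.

Bit 0: prefix='1' (no match yet)
Bit 1: prefix='10' -> emit 'n', reset
Bit 2: prefix='1' (no match yet)
Bit 3: prefix='11' (no match yet)
Bit 4: prefix='111' -> emit 'i', reset
Bit 5: prefix='0' -> emit 'f', reset
Bit 6: prefix='0' -> emit 'f', reset
Bit 7: prefix='1' (no match yet)
Bit 8: prefix='10' -> emit 'n', reset
Bit 9: prefix='1' (no match yet)
Bit 10: prefix='11' (no match yet)
Bit 11: prefix='110' -> emit 'l', reset
Bit 12: prefix='1' (no match yet)
Bit 13: prefix='11' (no match yet)
Bit 14: prefix='111' -> emit 'i', reset

Answer: 0 2 5 6 7 9 12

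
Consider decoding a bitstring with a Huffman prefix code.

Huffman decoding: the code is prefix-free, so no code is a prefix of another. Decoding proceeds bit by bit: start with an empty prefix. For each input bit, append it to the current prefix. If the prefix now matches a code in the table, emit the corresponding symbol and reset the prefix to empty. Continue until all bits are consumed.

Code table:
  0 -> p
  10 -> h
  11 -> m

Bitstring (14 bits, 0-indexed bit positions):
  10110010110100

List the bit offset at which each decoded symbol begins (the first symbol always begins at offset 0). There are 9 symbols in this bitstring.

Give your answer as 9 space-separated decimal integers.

Answer: 0 2 4 5 6 8 10 11 13

Derivation:
Bit 0: prefix='1' (no match yet)
Bit 1: prefix='10' -> emit 'h', reset
Bit 2: prefix='1' (no match yet)
Bit 3: prefix='11' -> emit 'm', reset
Bit 4: prefix='0' -> emit 'p', reset
Bit 5: prefix='0' -> emit 'p', reset
Bit 6: prefix='1' (no match yet)
Bit 7: prefix='10' -> emit 'h', reset
Bit 8: prefix='1' (no match yet)
Bit 9: prefix='11' -> emit 'm', reset
Bit 10: prefix='0' -> emit 'p', reset
Bit 11: prefix='1' (no match yet)
Bit 12: prefix='10' -> emit 'h', reset
Bit 13: prefix='0' -> emit 'p', reset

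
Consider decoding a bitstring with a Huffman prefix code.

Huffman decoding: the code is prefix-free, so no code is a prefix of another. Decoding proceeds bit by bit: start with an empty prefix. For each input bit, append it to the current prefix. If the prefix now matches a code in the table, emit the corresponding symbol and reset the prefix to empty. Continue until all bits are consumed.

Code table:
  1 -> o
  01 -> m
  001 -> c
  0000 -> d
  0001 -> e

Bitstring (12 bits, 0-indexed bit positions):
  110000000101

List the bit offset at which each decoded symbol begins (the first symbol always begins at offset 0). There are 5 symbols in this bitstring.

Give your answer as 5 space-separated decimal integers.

Answer: 0 1 2 6 10

Derivation:
Bit 0: prefix='1' -> emit 'o', reset
Bit 1: prefix='1' -> emit 'o', reset
Bit 2: prefix='0' (no match yet)
Bit 3: prefix='00' (no match yet)
Bit 4: prefix='000' (no match yet)
Bit 5: prefix='0000' -> emit 'd', reset
Bit 6: prefix='0' (no match yet)
Bit 7: prefix='00' (no match yet)
Bit 8: prefix='000' (no match yet)
Bit 9: prefix='0001' -> emit 'e', reset
Bit 10: prefix='0' (no match yet)
Bit 11: prefix='01' -> emit 'm', reset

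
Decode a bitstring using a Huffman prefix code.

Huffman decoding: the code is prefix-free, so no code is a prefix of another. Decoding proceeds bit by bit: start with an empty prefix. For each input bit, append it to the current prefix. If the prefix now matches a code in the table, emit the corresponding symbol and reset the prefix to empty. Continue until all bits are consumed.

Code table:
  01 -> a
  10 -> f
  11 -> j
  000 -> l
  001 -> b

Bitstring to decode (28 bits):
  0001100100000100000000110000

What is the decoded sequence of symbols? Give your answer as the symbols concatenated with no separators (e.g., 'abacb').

Answer: ljblbllbfl

Derivation:
Bit 0: prefix='0' (no match yet)
Bit 1: prefix='00' (no match yet)
Bit 2: prefix='000' -> emit 'l', reset
Bit 3: prefix='1' (no match yet)
Bit 4: prefix='11' -> emit 'j', reset
Bit 5: prefix='0' (no match yet)
Bit 6: prefix='00' (no match yet)
Bit 7: prefix='001' -> emit 'b', reset
Bit 8: prefix='0' (no match yet)
Bit 9: prefix='00' (no match yet)
Bit 10: prefix='000' -> emit 'l', reset
Bit 11: prefix='0' (no match yet)
Bit 12: prefix='00' (no match yet)
Bit 13: prefix='001' -> emit 'b', reset
Bit 14: prefix='0' (no match yet)
Bit 15: prefix='00' (no match yet)
Bit 16: prefix='000' -> emit 'l', reset
Bit 17: prefix='0' (no match yet)
Bit 18: prefix='00' (no match yet)
Bit 19: prefix='000' -> emit 'l', reset
Bit 20: prefix='0' (no match yet)
Bit 21: prefix='00' (no match yet)
Bit 22: prefix='001' -> emit 'b', reset
Bit 23: prefix='1' (no match yet)
Bit 24: prefix='10' -> emit 'f', reset
Bit 25: prefix='0' (no match yet)
Bit 26: prefix='00' (no match yet)
Bit 27: prefix='000' -> emit 'l', reset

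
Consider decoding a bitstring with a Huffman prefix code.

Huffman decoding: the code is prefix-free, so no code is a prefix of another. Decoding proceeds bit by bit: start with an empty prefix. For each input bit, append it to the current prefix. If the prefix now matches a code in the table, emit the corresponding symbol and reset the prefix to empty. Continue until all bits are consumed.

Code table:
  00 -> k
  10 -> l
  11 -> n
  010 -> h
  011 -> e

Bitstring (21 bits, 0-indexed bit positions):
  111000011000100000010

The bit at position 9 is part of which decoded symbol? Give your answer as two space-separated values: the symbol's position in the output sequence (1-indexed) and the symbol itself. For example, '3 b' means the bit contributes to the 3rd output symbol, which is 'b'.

Answer: 5 k

Derivation:
Bit 0: prefix='1' (no match yet)
Bit 1: prefix='11' -> emit 'n', reset
Bit 2: prefix='1' (no match yet)
Bit 3: prefix='10' -> emit 'l', reset
Bit 4: prefix='0' (no match yet)
Bit 5: prefix='00' -> emit 'k', reset
Bit 6: prefix='0' (no match yet)
Bit 7: prefix='01' (no match yet)
Bit 8: prefix='011' -> emit 'e', reset
Bit 9: prefix='0' (no match yet)
Bit 10: prefix='00' -> emit 'k', reset
Bit 11: prefix='0' (no match yet)
Bit 12: prefix='01' (no match yet)
Bit 13: prefix='010' -> emit 'h', reset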